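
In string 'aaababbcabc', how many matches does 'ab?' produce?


Pattern 'ab?' matches 'a' optionally followed by 'b'.
String: 'aaababbcabc'
Scanning left to right for 'a' then checking next char:
  Match 1: 'a' (a not followed by b)
  Match 2: 'a' (a not followed by b)
  Match 3: 'ab' (a followed by b)
  Match 4: 'ab' (a followed by b)
  Match 5: 'ab' (a followed by b)
Total matches: 5

5


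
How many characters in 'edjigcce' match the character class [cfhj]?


Character class [cfhj] matches any of: {c, f, h, j}
Scanning string 'edjigcce' character by character:
  pos 0: 'e' -> no
  pos 1: 'd' -> no
  pos 2: 'j' -> MATCH
  pos 3: 'i' -> no
  pos 4: 'g' -> no
  pos 5: 'c' -> MATCH
  pos 6: 'c' -> MATCH
  pos 7: 'e' -> no
Total matches: 3

3


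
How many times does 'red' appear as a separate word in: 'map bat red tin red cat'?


Scanning each word for exact match 'red':
  Word 1: 'map' -> no
  Word 2: 'bat' -> no
  Word 3: 'red' -> MATCH
  Word 4: 'tin' -> no
  Word 5: 'red' -> MATCH
  Word 6: 'cat' -> no
Total matches: 2

2


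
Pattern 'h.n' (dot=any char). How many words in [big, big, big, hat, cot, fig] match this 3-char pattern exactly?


Pattern 'h.n' means: starts with 'h', any single char, ends with 'n'.
Checking each word (must be exactly 3 chars):
  'big' (len=3): no
  'big' (len=3): no
  'big' (len=3): no
  'hat' (len=3): no
  'cot' (len=3): no
  'fig' (len=3): no
Matching words: []
Total: 0

0


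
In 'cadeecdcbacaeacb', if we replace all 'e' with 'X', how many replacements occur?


re.sub('e', 'X', text) replaces every occurrence of 'e' with 'X'.
Text: 'cadeecdcbacaeacb'
Scanning for 'e':
  pos 3: 'e' -> replacement #1
  pos 4: 'e' -> replacement #2
  pos 12: 'e' -> replacement #3
Total replacements: 3

3


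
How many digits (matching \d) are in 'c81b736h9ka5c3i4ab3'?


\d matches any digit 0-9.
Scanning 'c81b736h9ka5c3i4ab3':
  pos 1: '8' -> DIGIT
  pos 2: '1' -> DIGIT
  pos 4: '7' -> DIGIT
  pos 5: '3' -> DIGIT
  pos 6: '6' -> DIGIT
  pos 8: '9' -> DIGIT
  pos 11: '5' -> DIGIT
  pos 13: '3' -> DIGIT
  pos 15: '4' -> DIGIT
  pos 18: '3' -> DIGIT
Digits found: ['8', '1', '7', '3', '6', '9', '5', '3', '4', '3']
Total: 10

10


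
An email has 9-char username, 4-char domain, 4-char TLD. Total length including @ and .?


An email address has format: username@domain.tld
Username length: 9
'@' character: 1
Domain length: 4
'.' character: 1
TLD length: 4
Total = 9 + 1 + 4 + 1 + 4 = 19

19


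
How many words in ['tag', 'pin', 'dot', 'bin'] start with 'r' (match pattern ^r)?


Pattern ^r anchors to start of word. Check which words begin with 'r':
  'tag' -> no
  'pin' -> no
  'dot' -> no
  'bin' -> no
Matching words: []
Count: 0

0


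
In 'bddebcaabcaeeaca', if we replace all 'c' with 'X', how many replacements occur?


re.sub('c', 'X', text) replaces every occurrence of 'c' with 'X'.
Text: 'bddebcaabcaeeaca'
Scanning for 'c':
  pos 5: 'c' -> replacement #1
  pos 9: 'c' -> replacement #2
  pos 14: 'c' -> replacement #3
Total replacements: 3

3


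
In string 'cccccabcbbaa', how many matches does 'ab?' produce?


Pattern 'ab?' matches 'a' optionally followed by 'b'.
String: 'cccccabcbbaa'
Scanning left to right for 'a' then checking next char:
  Match 1: 'ab' (a followed by b)
  Match 2: 'a' (a not followed by b)
  Match 3: 'a' (a not followed by b)
Total matches: 3

3


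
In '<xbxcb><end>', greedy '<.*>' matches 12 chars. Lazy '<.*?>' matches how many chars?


Greedy '<.*>' tries to match as MUCH as possible.
Lazy '<.*?>' tries to match as LITTLE as possible.

String: '<xbxcb><end>'
Greedy '<.*>' starts at first '<' and extends to the LAST '>': '<xbxcb><end>' (12 chars)
Lazy '<.*?>' starts at first '<' and stops at the FIRST '>': '<xbxcb>' (7 chars)

7


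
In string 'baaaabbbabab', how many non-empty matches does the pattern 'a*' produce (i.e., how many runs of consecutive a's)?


Pattern 'a*' matches zero or more a's. We want non-empty runs of consecutive a's.
String: 'baaaabbbabab'
Walking through the string to find runs of a's:
  Run 1: positions 1-4 -> 'aaaa'
  Run 2: positions 8-8 -> 'a'
  Run 3: positions 10-10 -> 'a'
Non-empty runs found: ['aaaa', 'a', 'a']
Count: 3

3


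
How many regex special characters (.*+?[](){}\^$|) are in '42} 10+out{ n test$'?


Regex special characters are: . * + ? [ ] ( ) { } \ ^ $ |
Scanning '42} 10+out{ n test$':
  pos 2: '}' -> SPECIAL
  pos 6: '+' -> SPECIAL
  pos 10: '{' -> SPECIAL
  pos 18: '$' -> SPECIAL
Special chars found: ['}', '+', '{', '$']
Total: 4

4


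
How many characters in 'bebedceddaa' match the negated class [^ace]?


Negated class [^ace] matches any char NOT in {a, c, e}
Scanning 'bebedceddaa':
  pos 0: 'b' -> MATCH
  pos 1: 'e' -> no (excluded)
  pos 2: 'b' -> MATCH
  pos 3: 'e' -> no (excluded)
  pos 4: 'd' -> MATCH
  pos 5: 'c' -> no (excluded)
  pos 6: 'e' -> no (excluded)
  pos 7: 'd' -> MATCH
  pos 8: 'd' -> MATCH
  pos 9: 'a' -> no (excluded)
  pos 10: 'a' -> no (excluded)
Total matches: 5

5


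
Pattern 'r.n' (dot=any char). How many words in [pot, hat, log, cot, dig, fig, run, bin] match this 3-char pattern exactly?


Pattern 'r.n' means: starts with 'r', any single char, ends with 'n'.
Checking each word (must be exactly 3 chars):
  'pot' (len=3): no
  'hat' (len=3): no
  'log' (len=3): no
  'cot' (len=3): no
  'dig' (len=3): no
  'fig' (len=3): no
  'run' (len=3): MATCH
  'bin' (len=3): no
Matching words: ['run']
Total: 1

1


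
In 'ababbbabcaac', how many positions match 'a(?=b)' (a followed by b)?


Lookahead 'a(?=b)' matches 'a' only when followed by 'b'.
String: 'ababbbabcaac'
Checking each position where char is 'a':
  pos 0: 'a' -> MATCH (next='b')
  pos 2: 'a' -> MATCH (next='b')
  pos 6: 'a' -> MATCH (next='b')
  pos 9: 'a' -> no (next='a')
  pos 10: 'a' -> no (next='c')
Matching positions: [0, 2, 6]
Count: 3

3


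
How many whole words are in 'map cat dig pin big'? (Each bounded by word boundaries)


Word boundaries (\b) mark the start/end of each word.
Text: 'map cat dig pin big'
Splitting by whitespace:
  Word 1: 'map'
  Word 2: 'cat'
  Word 3: 'dig'
  Word 4: 'pin'
  Word 5: 'big'
Total whole words: 5

5


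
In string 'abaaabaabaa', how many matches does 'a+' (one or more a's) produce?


Pattern 'a+' matches one or more consecutive a's.
String: 'abaaabaabaa'
Scanning for runs of a:
  Match 1: 'a' (length 1)
  Match 2: 'aaa' (length 3)
  Match 3: 'aa' (length 2)
  Match 4: 'aa' (length 2)
Total matches: 4

4


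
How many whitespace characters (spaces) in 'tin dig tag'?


\s matches whitespace characters (spaces, tabs, etc.).
Text: 'tin dig tag'
This text has 3 words separated by spaces.
Number of spaces = number of words - 1 = 3 - 1 = 2

2


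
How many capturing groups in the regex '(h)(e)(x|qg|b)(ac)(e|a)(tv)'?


To count capturing groups, count each '(' that starts a group.
Pattern: '(h)(e)(x|qg|b)(ac)(e|a)(tv)'
Walking through the pattern:
  Position 0: '(' -> group #1
  Position 3: '(' -> group #2
  Position 6: '(' -> group #3
  Position 14: '(' -> group #4
  Position 18: '(' -> group #5
  Position 23: '(' -> group #6
Total capturing groups: 6

6


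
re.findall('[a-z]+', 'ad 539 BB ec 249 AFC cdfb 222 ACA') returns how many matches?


Pattern '[a-z]+' finds one or more lowercase letters.
Text: 'ad 539 BB ec 249 AFC cdfb 222 ACA'
Scanning for matches:
  Match 1: 'ad'
  Match 2: 'ec'
  Match 3: 'cdfb'
Total matches: 3

3


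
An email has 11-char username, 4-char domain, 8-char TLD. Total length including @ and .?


An email address has format: username@domain.tld
Username length: 11
'@' character: 1
Domain length: 4
'.' character: 1
TLD length: 8
Total = 11 + 1 + 4 + 1 + 8 = 25

25


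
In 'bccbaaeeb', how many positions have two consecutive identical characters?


Looking for consecutive identical characters in 'bccbaaeeb':
  pos 0-1: 'b' vs 'c' -> different
  pos 1-2: 'c' vs 'c' -> MATCH ('cc')
  pos 2-3: 'c' vs 'b' -> different
  pos 3-4: 'b' vs 'a' -> different
  pos 4-5: 'a' vs 'a' -> MATCH ('aa')
  pos 5-6: 'a' vs 'e' -> different
  pos 6-7: 'e' vs 'e' -> MATCH ('ee')
  pos 7-8: 'e' vs 'b' -> different
Consecutive identical pairs: ['cc', 'aa', 'ee']
Count: 3

3


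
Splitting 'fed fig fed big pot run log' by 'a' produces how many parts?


Splitting by 'a' breaks the string at each occurrence of the separator.
Text: 'fed fig fed big pot run log'
Parts after split:
  Part 1: 'fed fig fed big pot run log'
Total parts: 1

1


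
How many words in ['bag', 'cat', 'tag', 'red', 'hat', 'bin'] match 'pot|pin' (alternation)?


Alternation 'pot|pin' matches either 'pot' or 'pin'.
Checking each word:
  'bag' -> no
  'cat' -> no
  'tag' -> no
  'red' -> no
  'hat' -> no
  'bin' -> no
Matches: []
Count: 0

0


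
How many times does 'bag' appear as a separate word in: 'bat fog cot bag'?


Scanning each word for exact match 'bag':
  Word 1: 'bat' -> no
  Word 2: 'fog' -> no
  Word 3: 'cot' -> no
  Word 4: 'bag' -> MATCH
Total matches: 1

1


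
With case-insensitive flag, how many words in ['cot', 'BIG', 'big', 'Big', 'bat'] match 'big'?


Case-insensitive matching: compare each word's lowercase form to 'big'.
  'cot' -> lower='cot' -> no
  'BIG' -> lower='big' -> MATCH
  'big' -> lower='big' -> MATCH
  'Big' -> lower='big' -> MATCH
  'bat' -> lower='bat' -> no
Matches: ['BIG', 'big', 'Big']
Count: 3

3


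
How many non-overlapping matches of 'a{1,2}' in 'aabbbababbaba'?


Pattern 'a{1,2}' matches between 1 and 2 consecutive a's (greedy).
String: 'aabbbababbaba'
Finding runs of a's and applying greedy matching:
  Run at pos 0: 'aa' (length 2)
  Run at pos 5: 'a' (length 1)
  Run at pos 7: 'a' (length 1)
  Run at pos 10: 'a' (length 1)
  Run at pos 12: 'a' (length 1)
Matches: ['aa', 'a', 'a', 'a', 'a']
Count: 5

5


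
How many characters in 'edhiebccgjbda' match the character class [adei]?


Character class [adei] matches any of: {a, d, e, i}
Scanning string 'edhiebccgjbda' character by character:
  pos 0: 'e' -> MATCH
  pos 1: 'd' -> MATCH
  pos 2: 'h' -> no
  pos 3: 'i' -> MATCH
  pos 4: 'e' -> MATCH
  pos 5: 'b' -> no
  pos 6: 'c' -> no
  pos 7: 'c' -> no
  pos 8: 'g' -> no
  pos 9: 'j' -> no
  pos 10: 'b' -> no
  pos 11: 'd' -> MATCH
  pos 12: 'a' -> MATCH
Total matches: 6

6


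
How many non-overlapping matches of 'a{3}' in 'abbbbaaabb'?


Pattern 'a{3}' matches exactly 3 consecutive a's (greedy, non-overlapping).
String: 'abbbbaaabb'
Scanning for runs of a's:
  Run at pos 0: 'a' (length 1) -> 0 match(es)
  Run at pos 5: 'aaa' (length 3) -> 1 match(es)
Matches found: ['aaa']
Total: 1

1


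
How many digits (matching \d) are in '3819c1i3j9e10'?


\d matches any digit 0-9.
Scanning '3819c1i3j9e10':
  pos 0: '3' -> DIGIT
  pos 1: '8' -> DIGIT
  pos 2: '1' -> DIGIT
  pos 3: '9' -> DIGIT
  pos 5: '1' -> DIGIT
  pos 7: '3' -> DIGIT
  pos 9: '9' -> DIGIT
  pos 11: '1' -> DIGIT
  pos 12: '0' -> DIGIT
Digits found: ['3', '8', '1', '9', '1', '3', '9', '1', '0']
Total: 9

9


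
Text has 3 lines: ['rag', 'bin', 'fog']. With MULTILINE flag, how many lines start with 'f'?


With MULTILINE flag, ^ matches the start of each line.
Lines: ['rag', 'bin', 'fog']
Checking which lines start with 'f':
  Line 1: 'rag' -> no
  Line 2: 'bin' -> no
  Line 3: 'fog' -> MATCH
Matching lines: ['fog']
Count: 1

1


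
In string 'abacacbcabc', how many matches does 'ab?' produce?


Pattern 'ab?' matches 'a' optionally followed by 'b'.
String: 'abacacbcabc'
Scanning left to right for 'a' then checking next char:
  Match 1: 'ab' (a followed by b)
  Match 2: 'a' (a not followed by b)
  Match 3: 'a' (a not followed by b)
  Match 4: 'ab' (a followed by b)
Total matches: 4

4


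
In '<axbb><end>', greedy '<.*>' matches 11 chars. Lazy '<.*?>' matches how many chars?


Greedy '<.*>' tries to match as MUCH as possible.
Lazy '<.*?>' tries to match as LITTLE as possible.

String: '<axbb><end>'
Greedy '<.*>' starts at first '<' and extends to the LAST '>': '<axbb><end>' (11 chars)
Lazy '<.*?>' starts at first '<' and stops at the FIRST '>': '<axbb>' (6 chars)

6


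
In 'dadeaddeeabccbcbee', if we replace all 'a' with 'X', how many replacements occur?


re.sub('a', 'X', text) replaces every occurrence of 'a' with 'X'.
Text: 'dadeaddeeabccbcbee'
Scanning for 'a':
  pos 1: 'a' -> replacement #1
  pos 4: 'a' -> replacement #2
  pos 9: 'a' -> replacement #3
Total replacements: 3

3


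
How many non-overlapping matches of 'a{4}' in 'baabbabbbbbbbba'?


Pattern 'a{4}' matches exactly 4 consecutive a's (greedy, non-overlapping).
String: 'baabbabbbbbbbba'
Scanning for runs of a's:
  Run at pos 1: 'aa' (length 2) -> 0 match(es)
  Run at pos 5: 'a' (length 1) -> 0 match(es)
  Run at pos 14: 'a' (length 1) -> 0 match(es)
Matches found: []
Total: 0

0


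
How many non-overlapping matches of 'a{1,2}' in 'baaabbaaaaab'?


Pattern 'a{1,2}' matches between 1 and 2 consecutive a's (greedy).
String: 'baaabbaaaaab'
Finding runs of a's and applying greedy matching:
  Run at pos 1: 'aaa' (length 3)
  Run at pos 6: 'aaaaa' (length 5)
Matches: ['aa', 'a', 'aa', 'aa', 'a']
Count: 5

5


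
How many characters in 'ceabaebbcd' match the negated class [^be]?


Negated class [^be] matches any char NOT in {b, e}
Scanning 'ceabaebbcd':
  pos 0: 'c' -> MATCH
  pos 1: 'e' -> no (excluded)
  pos 2: 'a' -> MATCH
  pos 3: 'b' -> no (excluded)
  pos 4: 'a' -> MATCH
  pos 5: 'e' -> no (excluded)
  pos 6: 'b' -> no (excluded)
  pos 7: 'b' -> no (excluded)
  pos 8: 'c' -> MATCH
  pos 9: 'd' -> MATCH
Total matches: 5

5


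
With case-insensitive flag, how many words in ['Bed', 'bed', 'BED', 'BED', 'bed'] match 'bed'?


Case-insensitive matching: compare each word's lowercase form to 'bed'.
  'Bed' -> lower='bed' -> MATCH
  'bed' -> lower='bed' -> MATCH
  'BED' -> lower='bed' -> MATCH
  'BED' -> lower='bed' -> MATCH
  'bed' -> lower='bed' -> MATCH
Matches: ['Bed', 'bed', 'BED', 'BED', 'bed']
Count: 5

5


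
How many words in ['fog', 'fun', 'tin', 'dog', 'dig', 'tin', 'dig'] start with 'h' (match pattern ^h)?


Pattern ^h anchors to start of word. Check which words begin with 'h':
  'fog' -> no
  'fun' -> no
  'tin' -> no
  'dog' -> no
  'dig' -> no
  'tin' -> no
  'dig' -> no
Matching words: []
Count: 0

0


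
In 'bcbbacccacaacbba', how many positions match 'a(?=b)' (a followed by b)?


Lookahead 'a(?=b)' matches 'a' only when followed by 'b'.
String: 'bcbbacccacaacbba'
Checking each position where char is 'a':
  pos 4: 'a' -> no (next='c')
  pos 8: 'a' -> no (next='c')
  pos 10: 'a' -> no (next='a')
  pos 11: 'a' -> no (next='c')
Matching positions: []
Count: 0

0


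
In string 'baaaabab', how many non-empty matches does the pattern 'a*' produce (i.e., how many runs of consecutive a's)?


Pattern 'a*' matches zero or more a's. We want non-empty runs of consecutive a's.
String: 'baaaabab'
Walking through the string to find runs of a's:
  Run 1: positions 1-4 -> 'aaaa'
  Run 2: positions 6-6 -> 'a'
Non-empty runs found: ['aaaa', 'a']
Count: 2

2


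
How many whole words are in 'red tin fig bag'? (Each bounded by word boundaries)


Word boundaries (\b) mark the start/end of each word.
Text: 'red tin fig bag'
Splitting by whitespace:
  Word 1: 'red'
  Word 2: 'tin'
  Word 3: 'fig'
  Word 4: 'bag'
Total whole words: 4

4


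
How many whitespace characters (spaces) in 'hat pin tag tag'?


\s matches whitespace characters (spaces, tabs, etc.).
Text: 'hat pin tag tag'
This text has 4 words separated by spaces.
Number of spaces = number of words - 1 = 4 - 1 = 3

3


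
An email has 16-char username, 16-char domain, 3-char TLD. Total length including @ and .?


An email address has format: username@domain.tld
Username length: 16
'@' character: 1
Domain length: 16
'.' character: 1
TLD length: 3
Total = 16 + 1 + 16 + 1 + 3 = 37

37


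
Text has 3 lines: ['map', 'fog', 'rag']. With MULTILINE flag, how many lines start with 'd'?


With MULTILINE flag, ^ matches the start of each line.
Lines: ['map', 'fog', 'rag']
Checking which lines start with 'd':
  Line 1: 'map' -> no
  Line 2: 'fog' -> no
  Line 3: 'rag' -> no
Matching lines: []
Count: 0

0


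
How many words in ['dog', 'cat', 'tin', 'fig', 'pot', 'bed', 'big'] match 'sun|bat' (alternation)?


Alternation 'sun|bat' matches either 'sun' or 'bat'.
Checking each word:
  'dog' -> no
  'cat' -> no
  'tin' -> no
  'fig' -> no
  'pot' -> no
  'bed' -> no
  'big' -> no
Matches: []
Count: 0

0


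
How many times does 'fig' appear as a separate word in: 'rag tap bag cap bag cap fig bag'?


Scanning each word for exact match 'fig':
  Word 1: 'rag' -> no
  Word 2: 'tap' -> no
  Word 3: 'bag' -> no
  Word 4: 'cap' -> no
  Word 5: 'bag' -> no
  Word 6: 'cap' -> no
  Word 7: 'fig' -> MATCH
  Word 8: 'bag' -> no
Total matches: 1

1


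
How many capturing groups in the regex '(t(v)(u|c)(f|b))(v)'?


To count capturing groups, count each '(' that starts a group.
Pattern: '(t(v)(u|c)(f|b))(v)'
Walking through the pattern:
  Position 0: '(' -> group #1
  Position 2: '(' -> group #2
  Position 5: '(' -> group #3
  Position 10: '(' -> group #4
  Position 16: '(' -> group #5
Total capturing groups: 5

5


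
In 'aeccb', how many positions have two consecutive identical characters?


Looking for consecutive identical characters in 'aeccb':
  pos 0-1: 'a' vs 'e' -> different
  pos 1-2: 'e' vs 'c' -> different
  pos 2-3: 'c' vs 'c' -> MATCH ('cc')
  pos 3-4: 'c' vs 'b' -> different
Consecutive identical pairs: ['cc']
Count: 1

1


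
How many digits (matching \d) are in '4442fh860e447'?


\d matches any digit 0-9.
Scanning '4442fh860e447':
  pos 0: '4' -> DIGIT
  pos 1: '4' -> DIGIT
  pos 2: '4' -> DIGIT
  pos 3: '2' -> DIGIT
  pos 6: '8' -> DIGIT
  pos 7: '6' -> DIGIT
  pos 8: '0' -> DIGIT
  pos 10: '4' -> DIGIT
  pos 11: '4' -> DIGIT
  pos 12: '7' -> DIGIT
Digits found: ['4', '4', '4', '2', '8', '6', '0', '4', '4', '7']
Total: 10

10


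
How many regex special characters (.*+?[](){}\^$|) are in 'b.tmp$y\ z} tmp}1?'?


Regex special characters are: . * + ? [ ] ( ) { } \ ^ $ |
Scanning 'b.tmp$y\ z} tmp}1?':
  pos 1: '.' -> SPECIAL
  pos 5: '$' -> SPECIAL
  pos 7: '\' -> SPECIAL
  pos 10: '}' -> SPECIAL
  pos 15: '}' -> SPECIAL
  pos 17: '?' -> SPECIAL
Special chars found: ['.', '$', '\\', '}', '}', '?']
Total: 6

6


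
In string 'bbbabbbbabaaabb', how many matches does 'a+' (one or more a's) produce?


Pattern 'a+' matches one or more consecutive a's.
String: 'bbbabbbbabaaabb'
Scanning for runs of a:
  Match 1: 'a' (length 1)
  Match 2: 'a' (length 1)
  Match 3: 'aaa' (length 3)
Total matches: 3

3


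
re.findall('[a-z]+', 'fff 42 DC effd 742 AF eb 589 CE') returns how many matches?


Pattern '[a-z]+' finds one or more lowercase letters.
Text: 'fff 42 DC effd 742 AF eb 589 CE'
Scanning for matches:
  Match 1: 'fff'
  Match 2: 'effd'
  Match 3: 'eb'
Total matches: 3

3


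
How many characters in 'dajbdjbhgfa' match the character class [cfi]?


Character class [cfi] matches any of: {c, f, i}
Scanning string 'dajbdjbhgfa' character by character:
  pos 0: 'd' -> no
  pos 1: 'a' -> no
  pos 2: 'j' -> no
  pos 3: 'b' -> no
  pos 4: 'd' -> no
  pos 5: 'j' -> no
  pos 6: 'b' -> no
  pos 7: 'h' -> no
  pos 8: 'g' -> no
  pos 9: 'f' -> MATCH
  pos 10: 'a' -> no
Total matches: 1

1


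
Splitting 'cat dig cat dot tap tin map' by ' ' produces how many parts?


Splitting by ' ' breaks the string at each occurrence of the separator.
Text: 'cat dig cat dot tap tin map'
Parts after split:
  Part 1: 'cat'
  Part 2: 'dig'
  Part 3: 'cat'
  Part 4: 'dot'
  Part 5: 'tap'
  Part 6: 'tin'
  Part 7: 'map'
Total parts: 7

7


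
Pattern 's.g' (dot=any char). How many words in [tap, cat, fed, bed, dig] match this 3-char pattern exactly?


Pattern 's.g' means: starts with 's', any single char, ends with 'g'.
Checking each word (must be exactly 3 chars):
  'tap' (len=3): no
  'cat' (len=3): no
  'fed' (len=3): no
  'bed' (len=3): no
  'dig' (len=3): no
Matching words: []
Total: 0

0


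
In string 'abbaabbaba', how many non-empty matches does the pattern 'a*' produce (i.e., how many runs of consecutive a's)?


Pattern 'a*' matches zero or more a's. We want non-empty runs of consecutive a's.
String: 'abbaabbaba'
Walking through the string to find runs of a's:
  Run 1: positions 0-0 -> 'a'
  Run 2: positions 3-4 -> 'aa'
  Run 3: positions 7-7 -> 'a'
  Run 4: positions 9-9 -> 'a'
Non-empty runs found: ['a', 'aa', 'a', 'a']
Count: 4

4


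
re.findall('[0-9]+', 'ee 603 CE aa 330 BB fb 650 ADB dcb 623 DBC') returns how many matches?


Pattern '[0-9]+' finds one or more digits.
Text: 'ee 603 CE aa 330 BB fb 650 ADB dcb 623 DBC'
Scanning for matches:
  Match 1: '603'
  Match 2: '330'
  Match 3: '650'
  Match 4: '623'
Total matches: 4

4


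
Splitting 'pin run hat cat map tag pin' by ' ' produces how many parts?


Splitting by ' ' breaks the string at each occurrence of the separator.
Text: 'pin run hat cat map tag pin'
Parts after split:
  Part 1: 'pin'
  Part 2: 'run'
  Part 3: 'hat'
  Part 4: 'cat'
  Part 5: 'map'
  Part 6: 'tag'
  Part 7: 'pin'
Total parts: 7

7


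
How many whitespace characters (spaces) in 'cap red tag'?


\s matches whitespace characters (spaces, tabs, etc.).
Text: 'cap red tag'
This text has 3 words separated by spaces.
Number of spaces = number of words - 1 = 3 - 1 = 2

2


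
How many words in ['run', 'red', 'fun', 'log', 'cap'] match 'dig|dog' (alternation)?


Alternation 'dig|dog' matches either 'dig' or 'dog'.
Checking each word:
  'run' -> no
  'red' -> no
  'fun' -> no
  'log' -> no
  'cap' -> no
Matches: []
Count: 0

0


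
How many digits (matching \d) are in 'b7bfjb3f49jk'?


\d matches any digit 0-9.
Scanning 'b7bfjb3f49jk':
  pos 1: '7' -> DIGIT
  pos 6: '3' -> DIGIT
  pos 8: '4' -> DIGIT
  pos 9: '9' -> DIGIT
Digits found: ['7', '3', '4', '9']
Total: 4

4


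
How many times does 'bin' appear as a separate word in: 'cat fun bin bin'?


Scanning each word for exact match 'bin':
  Word 1: 'cat' -> no
  Word 2: 'fun' -> no
  Word 3: 'bin' -> MATCH
  Word 4: 'bin' -> MATCH
Total matches: 2

2


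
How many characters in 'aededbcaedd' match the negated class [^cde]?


Negated class [^cde] matches any char NOT in {c, d, e}
Scanning 'aededbcaedd':
  pos 0: 'a' -> MATCH
  pos 1: 'e' -> no (excluded)
  pos 2: 'd' -> no (excluded)
  pos 3: 'e' -> no (excluded)
  pos 4: 'd' -> no (excluded)
  pos 5: 'b' -> MATCH
  pos 6: 'c' -> no (excluded)
  pos 7: 'a' -> MATCH
  pos 8: 'e' -> no (excluded)
  pos 9: 'd' -> no (excluded)
  pos 10: 'd' -> no (excluded)
Total matches: 3

3


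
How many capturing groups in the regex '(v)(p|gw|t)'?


To count capturing groups, count each '(' that starts a group.
Pattern: '(v)(p|gw|t)'
Walking through the pattern:
  Position 0: '(' -> group #1
  Position 3: '(' -> group #2
Total capturing groups: 2

2


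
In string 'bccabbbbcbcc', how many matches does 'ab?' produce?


Pattern 'ab?' matches 'a' optionally followed by 'b'.
String: 'bccabbbbcbcc'
Scanning left to right for 'a' then checking next char:
  Match 1: 'ab' (a followed by b)
Total matches: 1

1


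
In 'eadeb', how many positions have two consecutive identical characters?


Looking for consecutive identical characters in 'eadeb':
  pos 0-1: 'e' vs 'a' -> different
  pos 1-2: 'a' vs 'd' -> different
  pos 2-3: 'd' vs 'e' -> different
  pos 3-4: 'e' vs 'b' -> different
Consecutive identical pairs: []
Count: 0

0


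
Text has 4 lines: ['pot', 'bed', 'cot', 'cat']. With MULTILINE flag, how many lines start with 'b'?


With MULTILINE flag, ^ matches the start of each line.
Lines: ['pot', 'bed', 'cot', 'cat']
Checking which lines start with 'b':
  Line 1: 'pot' -> no
  Line 2: 'bed' -> MATCH
  Line 3: 'cot' -> no
  Line 4: 'cat' -> no
Matching lines: ['bed']
Count: 1

1


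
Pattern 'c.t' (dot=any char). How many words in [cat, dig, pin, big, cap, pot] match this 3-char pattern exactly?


Pattern 'c.t' means: starts with 'c', any single char, ends with 't'.
Checking each word (must be exactly 3 chars):
  'cat' (len=3): MATCH
  'dig' (len=3): no
  'pin' (len=3): no
  'big' (len=3): no
  'cap' (len=3): no
  'pot' (len=3): no
Matching words: ['cat']
Total: 1

1


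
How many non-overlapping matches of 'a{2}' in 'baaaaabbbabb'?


Pattern 'a{2}' matches exactly 2 consecutive a's (greedy, non-overlapping).
String: 'baaaaabbbabb'
Scanning for runs of a's:
  Run at pos 1: 'aaaaa' (length 5) -> 2 match(es)
  Run at pos 9: 'a' (length 1) -> 0 match(es)
Matches found: ['aa', 'aa']
Total: 2

2


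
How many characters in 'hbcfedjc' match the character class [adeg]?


Character class [adeg] matches any of: {a, d, e, g}
Scanning string 'hbcfedjc' character by character:
  pos 0: 'h' -> no
  pos 1: 'b' -> no
  pos 2: 'c' -> no
  pos 3: 'f' -> no
  pos 4: 'e' -> MATCH
  pos 5: 'd' -> MATCH
  pos 6: 'j' -> no
  pos 7: 'c' -> no
Total matches: 2

2


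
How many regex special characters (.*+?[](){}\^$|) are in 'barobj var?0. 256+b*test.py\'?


Regex special characters are: . * + ? [ ] ( ) { } \ ^ $ |
Scanning 'barobj var?0. 256+b*test.py\':
  pos 10: '?' -> SPECIAL
  pos 12: '.' -> SPECIAL
  pos 17: '+' -> SPECIAL
  pos 19: '*' -> SPECIAL
  pos 24: '.' -> SPECIAL
  pos 27: '\' -> SPECIAL
Special chars found: ['?', '.', '+', '*', '.', '\\']
Total: 6

6


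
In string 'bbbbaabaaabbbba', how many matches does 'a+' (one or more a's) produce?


Pattern 'a+' matches one or more consecutive a's.
String: 'bbbbaabaaabbbba'
Scanning for runs of a:
  Match 1: 'aa' (length 2)
  Match 2: 'aaa' (length 3)
  Match 3: 'a' (length 1)
Total matches: 3

3


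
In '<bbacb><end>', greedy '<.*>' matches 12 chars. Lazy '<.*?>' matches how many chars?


Greedy '<.*>' tries to match as MUCH as possible.
Lazy '<.*?>' tries to match as LITTLE as possible.

String: '<bbacb><end>'
Greedy '<.*>' starts at first '<' and extends to the LAST '>': '<bbacb><end>' (12 chars)
Lazy '<.*?>' starts at first '<' and stops at the FIRST '>': '<bbacb>' (7 chars)

7


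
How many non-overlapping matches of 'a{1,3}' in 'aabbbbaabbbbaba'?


Pattern 'a{1,3}' matches between 1 and 3 consecutive a's (greedy).
String: 'aabbbbaabbbbaba'
Finding runs of a's and applying greedy matching:
  Run at pos 0: 'aa' (length 2)
  Run at pos 6: 'aa' (length 2)
  Run at pos 12: 'a' (length 1)
  Run at pos 14: 'a' (length 1)
Matches: ['aa', 'aa', 'a', 'a']
Count: 4

4


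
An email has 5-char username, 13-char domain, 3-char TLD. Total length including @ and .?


An email address has format: username@domain.tld
Username length: 5
'@' character: 1
Domain length: 13
'.' character: 1
TLD length: 3
Total = 5 + 1 + 13 + 1 + 3 = 23

23


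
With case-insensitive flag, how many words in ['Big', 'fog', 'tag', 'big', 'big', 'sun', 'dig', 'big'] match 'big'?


Case-insensitive matching: compare each word's lowercase form to 'big'.
  'Big' -> lower='big' -> MATCH
  'fog' -> lower='fog' -> no
  'tag' -> lower='tag' -> no
  'big' -> lower='big' -> MATCH
  'big' -> lower='big' -> MATCH
  'sun' -> lower='sun' -> no
  'dig' -> lower='dig' -> no
  'big' -> lower='big' -> MATCH
Matches: ['Big', 'big', 'big', 'big']
Count: 4

4


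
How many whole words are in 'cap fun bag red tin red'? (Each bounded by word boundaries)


Word boundaries (\b) mark the start/end of each word.
Text: 'cap fun bag red tin red'
Splitting by whitespace:
  Word 1: 'cap'
  Word 2: 'fun'
  Word 3: 'bag'
  Word 4: 'red'
  Word 5: 'tin'
  Word 6: 'red'
Total whole words: 6

6


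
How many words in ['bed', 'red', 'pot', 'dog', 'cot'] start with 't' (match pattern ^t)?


Pattern ^t anchors to start of word. Check which words begin with 't':
  'bed' -> no
  'red' -> no
  'pot' -> no
  'dog' -> no
  'cot' -> no
Matching words: []
Count: 0

0


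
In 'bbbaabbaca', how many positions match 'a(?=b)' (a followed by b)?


Lookahead 'a(?=b)' matches 'a' only when followed by 'b'.
String: 'bbbaabbaca'
Checking each position where char is 'a':
  pos 3: 'a' -> no (next='a')
  pos 4: 'a' -> MATCH (next='b')
  pos 7: 'a' -> no (next='c')
Matching positions: [4]
Count: 1

1


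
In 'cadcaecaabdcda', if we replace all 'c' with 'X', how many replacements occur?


re.sub('c', 'X', text) replaces every occurrence of 'c' with 'X'.
Text: 'cadcaecaabdcda'
Scanning for 'c':
  pos 0: 'c' -> replacement #1
  pos 3: 'c' -> replacement #2
  pos 6: 'c' -> replacement #3
  pos 11: 'c' -> replacement #4
Total replacements: 4

4


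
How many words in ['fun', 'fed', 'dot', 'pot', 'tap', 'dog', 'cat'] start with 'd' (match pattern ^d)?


Pattern ^d anchors to start of word. Check which words begin with 'd':
  'fun' -> no
  'fed' -> no
  'dot' -> MATCH (starts with 'd')
  'pot' -> no
  'tap' -> no
  'dog' -> MATCH (starts with 'd')
  'cat' -> no
Matching words: ['dot', 'dog']
Count: 2

2


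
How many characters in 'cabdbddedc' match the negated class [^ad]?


Negated class [^ad] matches any char NOT in {a, d}
Scanning 'cabdbddedc':
  pos 0: 'c' -> MATCH
  pos 1: 'a' -> no (excluded)
  pos 2: 'b' -> MATCH
  pos 3: 'd' -> no (excluded)
  pos 4: 'b' -> MATCH
  pos 5: 'd' -> no (excluded)
  pos 6: 'd' -> no (excluded)
  pos 7: 'e' -> MATCH
  pos 8: 'd' -> no (excluded)
  pos 9: 'c' -> MATCH
Total matches: 5

5


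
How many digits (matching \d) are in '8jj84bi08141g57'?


\d matches any digit 0-9.
Scanning '8jj84bi08141g57':
  pos 0: '8' -> DIGIT
  pos 3: '8' -> DIGIT
  pos 4: '4' -> DIGIT
  pos 7: '0' -> DIGIT
  pos 8: '8' -> DIGIT
  pos 9: '1' -> DIGIT
  pos 10: '4' -> DIGIT
  pos 11: '1' -> DIGIT
  pos 13: '5' -> DIGIT
  pos 14: '7' -> DIGIT
Digits found: ['8', '8', '4', '0', '8', '1', '4', '1', '5', '7']
Total: 10

10


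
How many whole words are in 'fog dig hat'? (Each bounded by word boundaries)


Word boundaries (\b) mark the start/end of each word.
Text: 'fog dig hat'
Splitting by whitespace:
  Word 1: 'fog'
  Word 2: 'dig'
  Word 3: 'hat'
Total whole words: 3

3


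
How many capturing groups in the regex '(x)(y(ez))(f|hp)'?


To count capturing groups, count each '(' that starts a group.
Pattern: '(x)(y(ez))(f|hp)'
Walking through the pattern:
  Position 0: '(' -> group #1
  Position 3: '(' -> group #2
  Position 5: '(' -> group #3
  Position 10: '(' -> group #4
Total capturing groups: 4

4


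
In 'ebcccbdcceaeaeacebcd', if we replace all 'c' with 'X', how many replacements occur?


re.sub('c', 'X', text) replaces every occurrence of 'c' with 'X'.
Text: 'ebcccbdcceaeaeacebcd'
Scanning for 'c':
  pos 2: 'c' -> replacement #1
  pos 3: 'c' -> replacement #2
  pos 4: 'c' -> replacement #3
  pos 7: 'c' -> replacement #4
  pos 8: 'c' -> replacement #5
  pos 15: 'c' -> replacement #6
  pos 18: 'c' -> replacement #7
Total replacements: 7

7


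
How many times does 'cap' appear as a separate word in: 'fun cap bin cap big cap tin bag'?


Scanning each word for exact match 'cap':
  Word 1: 'fun' -> no
  Word 2: 'cap' -> MATCH
  Word 3: 'bin' -> no
  Word 4: 'cap' -> MATCH
  Word 5: 'big' -> no
  Word 6: 'cap' -> MATCH
  Word 7: 'tin' -> no
  Word 8: 'bag' -> no
Total matches: 3

3


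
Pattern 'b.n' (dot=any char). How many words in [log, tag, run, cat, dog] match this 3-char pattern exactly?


Pattern 'b.n' means: starts with 'b', any single char, ends with 'n'.
Checking each word (must be exactly 3 chars):
  'log' (len=3): no
  'tag' (len=3): no
  'run' (len=3): no
  'cat' (len=3): no
  'dog' (len=3): no
Matching words: []
Total: 0

0


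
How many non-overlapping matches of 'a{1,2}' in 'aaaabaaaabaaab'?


Pattern 'a{1,2}' matches between 1 and 2 consecutive a's (greedy).
String: 'aaaabaaaabaaab'
Finding runs of a's and applying greedy matching:
  Run at pos 0: 'aaaa' (length 4)
  Run at pos 5: 'aaaa' (length 4)
  Run at pos 10: 'aaa' (length 3)
Matches: ['aa', 'aa', 'aa', 'aa', 'aa', 'a']
Count: 6

6


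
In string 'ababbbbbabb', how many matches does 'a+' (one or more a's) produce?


Pattern 'a+' matches one or more consecutive a's.
String: 'ababbbbbabb'
Scanning for runs of a:
  Match 1: 'a' (length 1)
  Match 2: 'a' (length 1)
  Match 3: 'a' (length 1)
Total matches: 3

3


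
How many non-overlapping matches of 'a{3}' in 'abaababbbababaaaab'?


Pattern 'a{3}' matches exactly 3 consecutive a's (greedy, non-overlapping).
String: 'abaababbbababaaaab'
Scanning for runs of a's:
  Run at pos 0: 'a' (length 1) -> 0 match(es)
  Run at pos 2: 'aa' (length 2) -> 0 match(es)
  Run at pos 5: 'a' (length 1) -> 0 match(es)
  Run at pos 9: 'a' (length 1) -> 0 match(es)
  Run at pos 11: 'a' (length 1) -> 0 match(es)
  Run at pos 13: 'aaaa' (length 4) -> 1 match(es)
Matches found: ['aaa']
Total: 1

1


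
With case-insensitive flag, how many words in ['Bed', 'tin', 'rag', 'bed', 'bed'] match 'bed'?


Case-insensitive matching: compare each word's lowercase form to 'bed'.
  'Bed' -> lower='bed' -> MATCH
  'tin' -> lower='tin' -> no
  'rag' -> lower='rag' -> no
  'bed' -> lower='bed' -> MATCH
  'bed' -> lower='bed' -> MATCH
Matches: ['Bed', 'bed', 'bed']
Count: 3

3


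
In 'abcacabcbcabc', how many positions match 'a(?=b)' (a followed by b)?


Lookahead 'a(?=b)' matches 'a' only when followed by 'b'.
String: 'abcacabcbcabc'
Checking each position where char is 'a':
  pos 0: 'a' -> MATCH (next='b')
  pos 3: 'a' -> no (next='c')
  pos 5: 'a' -> MATCH (next='b')
  pos 10: 'a' -> MATCH (next='b')
Matching positions: [0, 5, 10]
Count: 3

3


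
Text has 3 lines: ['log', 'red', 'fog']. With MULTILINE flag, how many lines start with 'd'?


With MULTILINE flag, ^ matches the start of each line.
Lines: ['log', 'red', 'fog']
Checking which lines start with 'd':
  Line 1: 'log' -> no
  Line 2: 'red' -> no
  Line 3: 'fog' -> no
Matching lines: []
Count: 0

0


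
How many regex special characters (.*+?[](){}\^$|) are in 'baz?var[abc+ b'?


Regex special characters are: . * + ? [ ] ( ) { } \ ^ $ |
Scanning 'baz?var[abc+ b':
  pos 3: '?' -> SPECIAL
  pos 7: '[' -> SPECIAL
  pos 11: '+' -> SPECIAL
Special chars found: ['?', '[', '+']
Total: 3

3


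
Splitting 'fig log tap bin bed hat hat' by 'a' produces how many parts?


Splitting by 'a' breaks the string at each occurrence of the separator.
Text: 'fig log tap bin bed hat hat'
Parts after split:
  Part 1: 'fig log t'
  Part 2: 'p bin bed h'
  Part 3: 't h'
  Part 4: 't'
Total parts: 4

4


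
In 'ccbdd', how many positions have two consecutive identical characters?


Looking for consecutive identical characters in 'ccbdd':
  pos 0-1: 'c' vs 'c' -> MATCH ('cc')
  pos 1-2: 'c' vs 'b' -> different
  pos 2-3: 'b' vs 'd' -> different
  pos 3-4: 'd' vs 'd' -> MATCH ('dd')
Consecutive identical pairs: ['cc', 'dd']
Count: 2

2


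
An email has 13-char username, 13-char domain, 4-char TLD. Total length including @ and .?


An email address has format: username@domain.tld
Username length: 13
'@' character: 1
Domain length: 13
'.' character: 1
TLD length: 4
Total = 13 + 1 + 13 + 1 + 4 = 32

32


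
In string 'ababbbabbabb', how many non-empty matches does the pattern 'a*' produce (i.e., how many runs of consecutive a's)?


Pattern 'a*' matches zero or more a's. We want non-empty runs of consecutive a's.
String: 'ababbbabbabb'
Walking through the string to find runs of a's:
  Run 1: positions 0-0 -> 'a'
  Run 2: positions 2-2 -> 'a'
  Run 3: positions 6-6 -> 'a'
  Run 4: positions 9-9 -> 'a'
Non-empty runs found: ['a', 'a', 'a', 'a']
Count: 4

4


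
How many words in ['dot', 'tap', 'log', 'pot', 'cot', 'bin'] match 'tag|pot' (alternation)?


Alternation 'tag|pot' matches either 'tag' or 'pot'.
Checking each word:
  'dot' -> no
  'tap' -> no
  'log' -> no
  'pot' -> MATCH
  'cot' -> no
  'bin' -> no
Matches: ['pot']
Count: 1

1


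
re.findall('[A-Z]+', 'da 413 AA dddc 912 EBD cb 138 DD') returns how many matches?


Pattern '[A-Z]+' finds one or more uppercase letters.
Text: 'da 413 AA dddc 912 EBD cb 138 DD'
Scanning for matches:
  Match 1: 'AA'
  Match 2: 'EBD'
  Match 3: 'DD'
Total matches: 3

3


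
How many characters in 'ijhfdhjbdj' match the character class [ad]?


Character class [ad] matches any of: {a, d}
Scanning string 'ijhfdhjbdj' character by character:
  pos 0: 'i' -> no
  pos 1: 'j' -> no
  pos 2: 'h' -> no
  pos 3: 'f' -> no
  pos 4: 'd' -> MATCH
  pos 5: 'h' -> no
  pos 6: 'j' -> no
  pos 7: 'b' -> no
  pos 8: 'd' -> MATCH
  pos 9: 'j' -> no
Total matches: 2

2


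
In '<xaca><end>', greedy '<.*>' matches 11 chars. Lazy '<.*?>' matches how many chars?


Greedy '<.*>' tries to match as MUCH as possible.
Lazy '<.*?>' tries to match as LITTLE as possible.

String: '<xaca><end>'
Greedy '<.*>' starts at first '<' and extends to the LAST '>': '<xaca><end>' (11 chars)
Lazy '<.*?>' starts at first '<' and stops at the FIRST '>': '<xaca>' (6 chars)

6


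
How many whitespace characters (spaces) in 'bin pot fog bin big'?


\s matches whitespace characters (spaces, tabs, etc.).
Text: 'bin pot fog bin big'
This text has 5 words separated by spaces.
Number of spaces = number of words - 1 = 5 - 1 = 4

4


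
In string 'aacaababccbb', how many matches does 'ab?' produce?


Pattern 'ab?' matches 'a' optionally followed by 'b'.
String: 'aacaababccbb'
Scanning left to right for 'a' then checking next char:
  Match 1: 'a' (a not followed by b)
  Match 2: 'a' (a not followed by b)
  Match 3: 'a' (a not followed by b)
  Match 4: 'ab' (a followed by b)
  Match 5: 'ab' (a followed by b)
Total matches: 5

5


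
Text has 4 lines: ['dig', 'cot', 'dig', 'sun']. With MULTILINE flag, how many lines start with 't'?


With MULTILINE flag, ^ matches the start of each line.
Lines: ['dig', 'cot', 'dig', 'sun']
Checking which lines start with 't':
  Line 1: 'dig' -> no
  Line 2: 'cot' -> no
  Line 3: 'dig' -> no
  Line 4: 'sun' -> no
Matching lines: []
Count: 0

0


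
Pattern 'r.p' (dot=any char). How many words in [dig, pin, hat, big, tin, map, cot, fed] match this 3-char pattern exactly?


Pattern 'r.p' means: starts with 'r', any single char, ends with 'p'.
Checking each word (must be exactly 3 chars):
  'dig' (len=3): no
  'pin' (len=3): no
  'hat' (len=3): no
  'big' (len=3): no
  'tin' (len=3): no
  'map' (len=3): no
  'cot' (len=3): no
  'fed' (len=3): no
Matching words: []
Total: 0

0


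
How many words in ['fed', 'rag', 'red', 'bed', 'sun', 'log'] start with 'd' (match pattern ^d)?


Pattern ^d anchors to start of word. Check which words begin with 'd':
  'fed' -> no
  'rag' -> no
  'red' -> no
  'bed' -> no
  'sun' -> no
  'log' -> no
Matching words: []
Count: 0

0


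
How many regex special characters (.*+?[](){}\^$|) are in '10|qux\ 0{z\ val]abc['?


Regex special characters are: . * + ? [ ] ( ) { } \ ^ $ |
Scanning '10|qux\ 0{z\ val]abc[':
  pos 2: '|' -> SPECIAL
  pos 6: '\' -> SPECIAL
  pos 9: '{' -> SPECIAL
  pos 11: '\' -> SPECIAL
  pos 16: ']' -> SPECIAL
  pos 20: '[' -> SPECIAL
Special chars found: ['|', '\\', '{', '\\', ']', '[']
Total: 6

6


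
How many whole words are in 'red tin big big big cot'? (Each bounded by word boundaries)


Word boundaries (\b) mark the start/end of each word.
Text: 'red tin big big big cot'
Splitting by whitespace:
  Word 1: 'red'
  Word 2: 'tin'
  Word 3: 'big'
  Word 4: 'big'
  Word 5: 'big'
  Word 6: 'cot'
Total whole words: 6

6


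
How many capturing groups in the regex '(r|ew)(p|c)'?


To count capturing groups, count each '(' that starts a group.
Pattern: '(r|ew)(p|c)'
Walking through the pattern:
  Position 0: '(' -> group #1
  Position 6: '(' -> group #2
Total capturing groups: 2

2


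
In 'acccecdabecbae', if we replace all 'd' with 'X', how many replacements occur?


re.sub('d', 'X', text) replaces every occurrence of 'd' with 'X'.
Text: 'acccecdabecbae'
Scanning for 'd':
  pos 6: 'd' -> replacement #1
Total replacements: 1

1


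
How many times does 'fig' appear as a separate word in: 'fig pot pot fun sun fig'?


Scanning each word for exact match 'fig':
  Word 1: 'fig' -> MATCH
  Word 2: 'pot' -> no
  Word 3: 'pot' -> no
  Word 4: 'fun' -> no
  Word 5: 'sun' -> no
  Word 6: 'fig' -> MATCH
Total matches: 2

2
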